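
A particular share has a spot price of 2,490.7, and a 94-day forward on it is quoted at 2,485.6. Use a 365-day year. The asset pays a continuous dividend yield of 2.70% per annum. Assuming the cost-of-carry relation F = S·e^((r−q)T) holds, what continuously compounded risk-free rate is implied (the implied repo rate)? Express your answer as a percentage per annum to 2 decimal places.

1.90%

From F = S·e^((r−q)T): (r − q) = ln(F/S)/T
ln(2485.6/2490.7) = ln(0.997952) = -0.002050
(r − q) = -0.002050 / (94/365) = -0.007960
r = ln(F/S)/T + q = -0.007960 + 0.0270 = 0.019040
r = 1.90%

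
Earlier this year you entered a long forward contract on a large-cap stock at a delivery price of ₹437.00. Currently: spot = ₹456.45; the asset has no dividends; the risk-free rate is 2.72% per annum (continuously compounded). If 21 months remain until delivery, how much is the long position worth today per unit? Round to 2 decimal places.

Current fair forward for the remaining 21 months: F = S·e^(r·T), r = 0.0272
F = 456.45 · e^(0.0272 × 21/12) = 456.45 × 1.048751 = 478.7024
Value of long forward = (F − K)·e^(−rT) = (478.7024 − 437.00) · e^(−0.0272·21/12)
= 41.7024 × 0.953515 = 39.76

₹39.76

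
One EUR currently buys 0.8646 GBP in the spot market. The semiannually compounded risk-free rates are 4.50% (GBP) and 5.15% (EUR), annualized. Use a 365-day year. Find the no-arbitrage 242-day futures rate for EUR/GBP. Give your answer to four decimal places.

0.8610

By covered interest parity, F = S · (1+r_GBP/2)^(2T) / (1+r_EUR/2)^(2T)
= 0.8646 × 1.029944 / 1.034288 = 0.8646 × 0.995800
F = 0.8610 GBP per EUR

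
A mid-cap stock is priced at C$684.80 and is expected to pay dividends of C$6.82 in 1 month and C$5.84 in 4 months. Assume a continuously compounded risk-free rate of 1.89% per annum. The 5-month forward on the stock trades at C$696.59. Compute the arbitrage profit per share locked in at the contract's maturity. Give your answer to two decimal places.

C$19.09 per share

PV(dividends) I = 6.82·e^(−0.0189·1/12) + 5.84·e^(−0.0189·4/12) = 12.6126
Fair forward F* = (S − I)·e^(rT) = (684.80 − 12.6126)·e^0.007875 = 672.1874 × 1.007906 = 677.5017
Market C$696.59 > fair 677.5017: forward overpriced → cash-and-carry (borrow at r, buy the stock and collect the dividends, short the forward).
Profit at T = |F_mkt − F*| = |696.59 − 677.5017| = C$19.09 per share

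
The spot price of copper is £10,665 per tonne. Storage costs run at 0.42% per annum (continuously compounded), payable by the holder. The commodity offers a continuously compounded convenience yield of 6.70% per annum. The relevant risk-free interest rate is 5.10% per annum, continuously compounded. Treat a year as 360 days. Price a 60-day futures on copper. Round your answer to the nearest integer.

£10,644 per tonne

Net carry = r + u − y = 0.0510 + 0.0042 − 0.0670 = -0.0118
F = S·e^((r+u−y)T) = 10665 · e^(-0.0118 × 60/360) = 10665 · e^-0.001967
= 10665 × 0.998035 = £10,644 per tonne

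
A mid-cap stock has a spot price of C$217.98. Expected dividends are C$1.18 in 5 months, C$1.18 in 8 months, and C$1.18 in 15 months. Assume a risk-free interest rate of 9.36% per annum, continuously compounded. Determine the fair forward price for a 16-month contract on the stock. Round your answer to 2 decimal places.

C$243.22

PV(dividends) I = 1.18·e^(−0.0936·5/12) + 1.18·e^(−0.0936·8/12) + 1.18·e^(−0.0936·15/12)
I = 1.1349 + 1.1086 + 1.0497 = 3.2932
F = (S − I)·e^(rT) = (217.98 − 3.2932) · e^(0.0936·16/12)
= 214.6868 · e^0.124800 = 214.6868 × 1.132922 = C$243.22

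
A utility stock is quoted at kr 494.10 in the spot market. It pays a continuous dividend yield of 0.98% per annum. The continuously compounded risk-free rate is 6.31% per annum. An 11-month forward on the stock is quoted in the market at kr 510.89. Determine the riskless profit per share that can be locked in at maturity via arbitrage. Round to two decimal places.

Fair forward: F* = S·e^(carry·T), with carry = (r − q) = 0.0631 − 0.0098 = 0.0533
F* = 494.10 · e^(0.0533 × 11/12) = 494.10 · e^0.048858 = 494.10 × 1.050071 = kr 518.8401
Market kr 510.89 < fair kr 518.8401: forward underpriced → reverse cash-and-carry (short spot, go long the forward).
At maturity, profit = |F_mkt − F*| = |510.89 − 518.8401| = kr 7.95 per share

kr 7.95 per share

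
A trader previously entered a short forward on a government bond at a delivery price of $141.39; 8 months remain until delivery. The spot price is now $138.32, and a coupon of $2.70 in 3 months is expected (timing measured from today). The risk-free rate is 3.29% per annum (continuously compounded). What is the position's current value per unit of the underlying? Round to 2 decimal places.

$2.68

PV(remaining coupons) I = 2.70·e^(−0.0329·3/12) = 2.6779
Current forward F = (S − I)·e^(rT) = (138.32 − 2.6779)·e^(0.0329·8/12) = 135.6421 × 1.022176 = 138.6501
Value (long) = (F − K)·e^(−rT) = (138.6501 − 141.39) × 0.978305 = -2.6805
Short position value = −(long value) = $2.68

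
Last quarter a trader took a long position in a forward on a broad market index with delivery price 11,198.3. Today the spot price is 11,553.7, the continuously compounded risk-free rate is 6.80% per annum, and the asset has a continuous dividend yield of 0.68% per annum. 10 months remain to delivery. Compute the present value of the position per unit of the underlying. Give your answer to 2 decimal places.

907.04

Current fair forward for the remaining 10 months: F = S·e^((r − q)·T), (r − q) = 0.0680 − 0.0068 = 0.0612
F = 11553.7 · e^(0.0612 × 10/12) = 11553.7 × 1.05232289 = 12158.2230
Value of long forward = (F − K)·e^(−rT) = (12158.2230 − 11198.3) · e^(−0.0680·10/12)
= 959.9230 × 0.94490899 = 907.04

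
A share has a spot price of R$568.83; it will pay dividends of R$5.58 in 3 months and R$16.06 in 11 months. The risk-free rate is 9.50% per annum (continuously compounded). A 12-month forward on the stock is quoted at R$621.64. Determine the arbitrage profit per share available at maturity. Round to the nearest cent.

PV(dividends) I = 5.58·e^(−0.0950·3/12) + 16.06·e^(−0.0950·11/12) = 20.1696
Fair forward F* = (S − I)·e^(rT) = (568.83 − 20.1696)·e^0.095000 = 548.6604 × 1.099659 = 603.3393
Market R$621.64 > fair 603.3393: forward overpriced → cash-and-carry (borrow at r, buy the stock and collect the dividends, short the forward).
Profit at T = |F_mkt − F*| = |621.64 − 603.3393| = R$18.30 per share

R$18.30 per share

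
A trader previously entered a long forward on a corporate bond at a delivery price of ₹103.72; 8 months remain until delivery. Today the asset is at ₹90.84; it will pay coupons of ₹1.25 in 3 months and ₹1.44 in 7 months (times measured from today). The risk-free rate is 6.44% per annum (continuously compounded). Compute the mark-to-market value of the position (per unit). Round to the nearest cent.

PV(remaining coupons) I = 1.25·e^(−0.0644·3/12) + 1.44·e^(−0.0644·7/12) = 2.6169
Current forward F = (S − I)·e^(rT) = (90.84 − 2.6169)·e^(0.0644·8/12) = 88.2231 × 1.043868 = 92.0933
Value (long) = (F − K)·e^(−rT) = (92.0933 − 103.72) × 0.957975 = -11.1381
Value = -₹11.14

-₹11.14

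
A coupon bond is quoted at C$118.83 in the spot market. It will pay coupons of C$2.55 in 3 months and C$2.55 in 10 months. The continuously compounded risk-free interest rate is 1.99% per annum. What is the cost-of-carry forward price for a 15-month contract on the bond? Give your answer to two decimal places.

C$116.65

PV(coupons) I = 2.55·e^(−0.0199·3/12) + 2.55·e^(−0.0199·10/12)
I = 2.5373 + 2.5081 = 5.0454
F = (S − I)·e^(rT) = (118.83 − 5.0454) · e^(0.0199·15/12)
= 113.7846 · e^0.024875 = 113.7846 × 1.025187 = C$116.65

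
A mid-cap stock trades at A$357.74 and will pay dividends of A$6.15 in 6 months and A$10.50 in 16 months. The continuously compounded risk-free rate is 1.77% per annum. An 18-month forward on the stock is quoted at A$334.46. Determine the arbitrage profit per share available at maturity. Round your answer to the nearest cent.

PV(dividends) I = 6.15·e^(−0.0177·6/12) + 10.50·e^(−0.0177·16/12) = 16.3509
Fair forward F* = (S − I)·e^(rT) = (357.74 − 16.3509)·e^0.026550 = 341.3891 × 1.026906 = 350.5745
Market A$334.46 < fair 350.5745: forward underpriced → reverse cash-and-carry (short the stock, invest proceeds at r, pay the dividends, go long the forward).
Profit at T = |F_mkt − F*| = |334.46 − 350.5745| = A$16.11 per share

A$16.11 per share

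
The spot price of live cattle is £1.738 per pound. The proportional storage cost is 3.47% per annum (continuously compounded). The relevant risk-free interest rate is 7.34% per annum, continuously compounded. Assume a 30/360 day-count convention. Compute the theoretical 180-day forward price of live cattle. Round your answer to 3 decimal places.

Net carry = r + u − y = 0.0734 + 0.0347 − 0.0000 = 0.1081
F = S·e^((r+u−y)T) = 1.738 · e^(0.1081 × 180/360) = 1.738 · e^0.054050
= 1.738 × 1.055537 = £1.835 per pound

£1.835 per pound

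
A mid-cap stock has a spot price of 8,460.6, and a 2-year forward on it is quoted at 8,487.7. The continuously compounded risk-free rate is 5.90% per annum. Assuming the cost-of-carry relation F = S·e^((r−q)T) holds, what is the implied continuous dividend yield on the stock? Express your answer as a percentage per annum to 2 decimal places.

5.74%

From F = S·e^((r−q)T): (r − q) = ln(F/S)/T
ln(8487.7/8460.6) = ln(1.003203) = 0.003198
(r − q) = 0.003198 / (2) = 0.001599
q = r − ln(F/S)/T = 0.0590 − 0.001599 = 0.057401
q = 5.74%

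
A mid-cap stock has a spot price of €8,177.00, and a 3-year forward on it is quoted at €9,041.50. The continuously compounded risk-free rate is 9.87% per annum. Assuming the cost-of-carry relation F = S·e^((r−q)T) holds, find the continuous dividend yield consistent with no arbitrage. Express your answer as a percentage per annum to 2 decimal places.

From F = S·e^((r−q)T): (r − q) = ln(F/S)/T
ln(9041.50/8177.00) = ln(1.105723) = 0.100499
(r − q) = 0.100499 / (3) = 0.033500
q = r − ln(F/S)/T = 0.0987 − 0.033500 = 0.065200
q = 6.52%

6.52%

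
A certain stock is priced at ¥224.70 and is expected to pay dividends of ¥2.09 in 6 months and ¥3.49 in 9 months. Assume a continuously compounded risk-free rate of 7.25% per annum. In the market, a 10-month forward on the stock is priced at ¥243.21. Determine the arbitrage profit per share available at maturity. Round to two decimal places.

¥10.17 per share

PV(dividends) I = 2.09·e^(−0.0725·6/12) + 3.49·e^(−0.0725·9/12) = 5.3209
Fair forward F* = (S − I)·e^(rT) = (224.70 − 5.3209)·e^0.060417 = 219.3791 × 1.062279 = 233.0418
Market ¥243.21 > fair 233.0418: forward overpriced → cash-and-carry (borrow at r, buy the stock and collect the dividends, short the forward).
Profit at T = |F_mkt − F*| = |243.21 − 233.0418| = ¥10.17 per share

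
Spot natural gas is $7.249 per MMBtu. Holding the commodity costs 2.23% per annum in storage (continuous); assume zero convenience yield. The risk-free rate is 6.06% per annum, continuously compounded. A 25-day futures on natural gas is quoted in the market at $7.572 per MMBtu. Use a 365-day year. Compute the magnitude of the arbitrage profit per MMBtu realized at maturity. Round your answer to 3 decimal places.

Fair futures: F* = S·e^(carry·T), with carry = (r + u) = 0.0606 + 0.0223 = 0.0829
F* = 7.249 · e^(0.0829 × 25/365) = 7.249 · e^0.005678 = 7.249 × 1.005694 = $7.2903
Market $7.572 > fair $7.2903: forward overpriced → cash-and-carry (buy spot, short the forward).
At maturity, profit = |F_mkt − F*| = |7.572 − 7.2903| = $0.282 per MMBtu

$0.282 per MMBtu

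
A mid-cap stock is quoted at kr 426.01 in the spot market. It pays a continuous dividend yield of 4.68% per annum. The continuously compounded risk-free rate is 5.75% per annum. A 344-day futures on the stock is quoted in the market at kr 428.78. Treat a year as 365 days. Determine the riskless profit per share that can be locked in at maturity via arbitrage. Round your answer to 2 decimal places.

kr 1.55 per share

Fair futures: F* = S·e^(carry·T), with carry = (r − q) = 0.0575 − 0.0468 = 0.0107
F* = 426.01 · e^(0.0107 × 344/365) = 426.01 · e^0.010084 = 426.01 × 1.010135 = kr 430.3276
Market kr 428.78 < fair kr 430.3276: forward underpriced → reverse cash-and-carry (short spot, go long the forward).
At maturity, profit = |F_mkt − F*| = |428.78 − 430.3276| = kr 1.55 per share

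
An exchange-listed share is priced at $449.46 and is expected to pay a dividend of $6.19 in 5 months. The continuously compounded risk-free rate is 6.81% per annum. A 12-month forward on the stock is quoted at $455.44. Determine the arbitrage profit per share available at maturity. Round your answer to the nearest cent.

$19.25 per share

PV(dividends) I = 6.19·e^(−0.0681·5/12) = 6.0168
Fair forward F* = (S − I)·e^(rT) = (449.46 − 6.0168)·e^0.068100 = 443.4432 × 1.070472 = 474.6935
Market $455.44 < fair 474.6935: forward underpriced → reverse cash-and-carry (short the stock, invest proceeds at r, pay the dividends, go long the forward).
Profit at T = |F_mkt − F*| = |455.44 − 474.6935| = $19.25 per share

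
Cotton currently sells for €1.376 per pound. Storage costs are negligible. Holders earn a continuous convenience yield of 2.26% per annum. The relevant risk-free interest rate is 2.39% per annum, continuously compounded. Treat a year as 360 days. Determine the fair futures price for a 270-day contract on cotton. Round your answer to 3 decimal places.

Net carry = r + u − y = 0.0239 + 0.0000 − 0.0226 = 0.0013
F = S·e^((r+u−y)T) = 1.376 · e^(0.0013 × 270/360) = 1.376 · e^0.000975
= 1.376 × 1.000975 = €1.377 per pound

€1.377 per pound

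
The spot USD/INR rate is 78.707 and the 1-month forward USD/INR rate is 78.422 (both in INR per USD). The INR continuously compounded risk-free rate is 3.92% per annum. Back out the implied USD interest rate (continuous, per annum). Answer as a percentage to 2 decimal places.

F = S·e^((r_INR − r_USD)T) ⇒ r_USD = r_INR − ln(F/S)/T
ln(78.422/78.707) = -0.003628; /(1/12) = -0.043536
r_USD = 0.0392 + 0.043536 = 0.082736
r_USD = 8.27%

8.27%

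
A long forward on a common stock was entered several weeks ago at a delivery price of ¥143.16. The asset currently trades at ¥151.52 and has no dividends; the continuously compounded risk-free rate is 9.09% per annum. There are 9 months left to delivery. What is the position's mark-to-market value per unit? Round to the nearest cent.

Current fair forward for the remaining 9 months: F = S·e^(r·T), r = 0.0909
F = 151.52 · e^(0.0909 × 9/12) = 151.52 × 1.070553 = 162.2102
Value of long forward = (F − K)·e^(−rT) = (162.2102 − 143.16) · e^(−0.0909·9/12)
= 19.0502 × 0.934097 = 17.79

¥17.79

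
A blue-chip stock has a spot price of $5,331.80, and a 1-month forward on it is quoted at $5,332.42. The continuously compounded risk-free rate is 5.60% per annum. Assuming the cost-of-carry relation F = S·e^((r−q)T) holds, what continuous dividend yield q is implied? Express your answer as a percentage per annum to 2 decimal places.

5.46%

From F = S·e^((r−q)T): (r − q) = ln(F/S)/T
ln(5332.42/5331.80) = ln(1.000116) = 0.000116
(r − q) = 0.000116 / (1/12) = 0.001392
q = r − ln(F/S)/T = 0.0560 − 0.001392 = 0.054608
q = 5.46%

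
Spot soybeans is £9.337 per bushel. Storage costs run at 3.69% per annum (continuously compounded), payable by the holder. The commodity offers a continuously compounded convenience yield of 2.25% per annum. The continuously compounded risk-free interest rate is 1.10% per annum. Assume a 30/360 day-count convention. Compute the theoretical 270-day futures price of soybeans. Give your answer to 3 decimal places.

Net carry = r + u − y = 0.0110 + 0.0369 − 0.0225 = 0.0254
F = S·e^((r+u−y)T) = 9.337 · e^(0.0254 × 270/360) = 9.337 · e^0.019050
= 9.337 × 1.019233 = £9.517 per bushel

£9.517 per bushel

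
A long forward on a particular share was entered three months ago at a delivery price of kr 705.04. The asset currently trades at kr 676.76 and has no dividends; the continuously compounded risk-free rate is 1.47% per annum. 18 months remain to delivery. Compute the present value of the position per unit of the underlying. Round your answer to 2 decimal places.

Current fair forward for the remaining 18 months: F = S·e^(r·T), r = 0.0147
F = 676.76 · e^(0.0147 × 18/12) = 676.76 × 1.022295 = 691.8484
Value of long forward = (F − K)·e^(−rT) = (691.8484 − 705.04) · e^(−0.0147·18/12)
= -13.1916 × 0.978191 = -12.90

-kr 12.90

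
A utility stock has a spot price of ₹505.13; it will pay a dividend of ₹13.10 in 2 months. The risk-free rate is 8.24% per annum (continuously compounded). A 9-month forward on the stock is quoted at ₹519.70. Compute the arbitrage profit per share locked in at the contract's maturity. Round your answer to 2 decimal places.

PV(dividends) I = 13.10·e^(−0.0824·2/12) = 12.9213
Fair forward F* = (S − I)·e^(rT) = (505.13 − 12.9213)·e^0.061800 = 492.2087 × 1.063750 = 523.5870
Market ₹519.70 < fair 523.5870: forward underpriced → reverse cash-and-carry (short the stock, invest proceeds at r, pay the dividends, go long the forward).
Profit at T = |F_mkt − F*| = |519.70 − 523.5870| = ₹3.89 per share

₹3.89 per share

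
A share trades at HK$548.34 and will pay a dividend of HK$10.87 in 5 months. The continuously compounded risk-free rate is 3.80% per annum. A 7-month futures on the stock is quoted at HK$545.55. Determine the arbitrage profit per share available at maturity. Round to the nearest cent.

PV(dividends) I = 10.87·e^(−0.0380·5/12) = 10.6992
Fair futures F* = (S − I)·e^(rT) = (548.34 − 10.6992)·e^0.022167 = 537.6408 × 1.022415 = 549.6920
Market HK$545.55 < fair 549.6920: forward underpriced → reverse cash-and-carry (short the stock, invest proceeds at r, pay the dividends, go long the forward).
Profit at T = |F_mkt − F*| = |545.55 − 549.6920| = HK$4.14 per share

HK$4.14 per share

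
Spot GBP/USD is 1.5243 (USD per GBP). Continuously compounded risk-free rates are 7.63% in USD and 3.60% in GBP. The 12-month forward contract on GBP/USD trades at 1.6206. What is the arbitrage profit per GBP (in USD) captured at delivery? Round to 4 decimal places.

Fair forward: F* = S·e^(carry·T), with carry = (r_USD − r_GBP) = 0.0763 − 0.0360 = 0.0403
F* = 1.5243 · e^(0.0403 × 12/12) = 1.5243 · e^0.040300 = 1.5243 × 1.041123 = 1.5870
Market 1.6206 > fair 1.5870: forward overpriced → cash-and-carry (buy spot, short the forward).
At maturity, profit = |F_mkt − F*| = |1.6206 − 1.5870| = 0.0336 per GBP (in USD)

0.0336 per GBP (in USD)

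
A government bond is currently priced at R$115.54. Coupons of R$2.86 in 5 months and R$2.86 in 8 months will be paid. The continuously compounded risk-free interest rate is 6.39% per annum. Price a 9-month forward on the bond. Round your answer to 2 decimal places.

R$115.42

PV(coupons) I = 2.86·e^(−0.0639·5/12) + 2.86·e^(−0.0639·8/12)
I = 2.7849 + 2.7407 = 5.5256
F = (S − I)·e^(rT) = (115.54 − 5.5256) · e^(0.0639·9/12)
= 110.0144 · e^0.047925 = 110.0144 × 1.049092 = R$115.42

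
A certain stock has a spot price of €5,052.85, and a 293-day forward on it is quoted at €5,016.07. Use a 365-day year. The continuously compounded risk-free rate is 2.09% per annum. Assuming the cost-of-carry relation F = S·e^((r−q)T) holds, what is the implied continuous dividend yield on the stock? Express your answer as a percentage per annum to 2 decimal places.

From F = S·e^((r−q)T): (r − q) = ln(F/S)/T
ln(5016.07/5052.85) = ln(0.992721) = -0.007306
(r − q) = -0.007306 / (293/365) = -0.009101
q = r − ln(F/S)/T = 0.0209 + 0.009101 = 0.030001
q = 3.00%

3.00%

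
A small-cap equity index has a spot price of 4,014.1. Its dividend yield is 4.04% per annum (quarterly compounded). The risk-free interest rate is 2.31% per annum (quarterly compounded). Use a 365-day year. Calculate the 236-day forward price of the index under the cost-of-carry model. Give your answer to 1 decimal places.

3,969.8

F = S · (1+r/4)^(4T) / (1+q/4)^(4T)
= 4014.1 × 1.015004 / 1.026331 = 4014.1 × 0.988964
F = 3,969.8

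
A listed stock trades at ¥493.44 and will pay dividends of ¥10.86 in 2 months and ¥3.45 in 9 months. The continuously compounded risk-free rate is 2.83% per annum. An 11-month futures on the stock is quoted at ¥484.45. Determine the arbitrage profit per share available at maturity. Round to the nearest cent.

PV(dividends) I = 10.86·e^(−0.0283·2/12) + 3.45·e^(−0.0283·9/12) = 14.1864
Fair futures F* = (S − I)·e^(rT) = (493.44 − 14.1864)·e^0.025942 = 479.2536 × 1.026281 = 491.8489
Market ¥484.45 < fair 491.8489: forward underpriced → reverse cash-and-carry (short the stock, invest proceeds at r, pay the dividends, go long the forward).
Profit at T = |F_mkt − F*| = |484.45 − 491.8489| = ¥7.40 per share

¥7.40 per share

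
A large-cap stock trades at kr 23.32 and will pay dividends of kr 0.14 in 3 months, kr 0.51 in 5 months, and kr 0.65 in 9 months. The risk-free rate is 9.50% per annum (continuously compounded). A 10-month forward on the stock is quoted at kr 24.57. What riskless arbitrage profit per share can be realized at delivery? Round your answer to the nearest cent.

kr 0.66 per share

PV(dividends) I = 0.14·e^(−0.0950·3/12) + 0.51·e^(−0.0950·5/12) + 0.65·e^(−0.0950·9/12) = 1.2322
Fair forward F* = (S − I)·e^(rT) = (23.32 − 1.2322)·e^0.079167 = 22.0878 × 1.082385 = 23.9075
Market kr 24.57 > fair 23.9075: forward overpriced → cash-and-carry (borrow at r, buy the stock and collect the dividends, short the forward).
Profit at T = |F_mkt − F*| = |24.57 − 23.9075| = kr 0.66 per share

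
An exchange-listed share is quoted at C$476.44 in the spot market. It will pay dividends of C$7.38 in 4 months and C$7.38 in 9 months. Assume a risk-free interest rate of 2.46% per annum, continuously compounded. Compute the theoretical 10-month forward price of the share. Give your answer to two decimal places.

C$471.44

PV(dividends) I = 7.38·e^(−0.0246·4/12) + 7.38·e^(−0.0246·9/12)
I = 7.3197 + 7.2451 = 14.5648
F = (S − I)·e^(rT) = (476.44 − 14.5648) · e^(0.0246·10/12)
= 461.8752 · e^0.020500 = 461.8752 × 1.020712 = C$471.44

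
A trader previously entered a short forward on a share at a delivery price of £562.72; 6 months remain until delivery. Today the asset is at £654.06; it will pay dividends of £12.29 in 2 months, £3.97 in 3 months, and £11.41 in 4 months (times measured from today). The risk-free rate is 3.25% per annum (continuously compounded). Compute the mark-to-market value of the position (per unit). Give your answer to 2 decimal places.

PV(remaining dividends) I = 12.29·e^(−0.0325·2/12) + 3.97·e^(−0.0325·3/12) + 11.41·e^(−0.0325·4/12) = 27.4485
Current forward F = (S − I)·e^(rT) = (654.06 − 27.4485)·e^(0.0325·6/12) = 626.6115 × 1.016383 = 636.8773
Value (long) = (F − K)·e^(−rT) = (636.8773 − 562.72) × 0.983881 = 72.9620
Short position value = −(long value) = -£72.96

-£72.96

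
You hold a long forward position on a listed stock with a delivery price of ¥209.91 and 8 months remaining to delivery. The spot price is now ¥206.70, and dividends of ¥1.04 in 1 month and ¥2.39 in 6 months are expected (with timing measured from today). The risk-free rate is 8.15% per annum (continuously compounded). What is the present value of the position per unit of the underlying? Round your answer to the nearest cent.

PV(remaining dividends) I = 1.04·e^(−0.0815·1/12) + 2.39·e^(−0.0815·6/12) = 3.3275
Current forward F = (S − I)·e^(rT) = (206.70 − 3.3275)·e^(0.0815·8/12) = 203.3725 × 1.055836 = 214.7280
Value (long) = (F − K)·e^(−rT) = (214.7280 − 209.91) × 0.947116 = 4.5632
Value = ¥4.56

¥4.56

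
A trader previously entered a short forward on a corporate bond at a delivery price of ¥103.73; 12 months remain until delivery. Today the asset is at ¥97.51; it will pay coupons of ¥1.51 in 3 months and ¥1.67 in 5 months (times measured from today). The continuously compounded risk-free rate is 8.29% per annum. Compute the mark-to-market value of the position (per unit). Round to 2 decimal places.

¥1.06

PV(remaining coupons) I = 1.51·e^(−0.0829·3/12) + 1.67·e^(−0.0829·5/12) = 3.0923
Current forward F = (S − I)·e^(rT) = (97.51 − 3.0923)·e^(0.0829·12/12) = 94.4177 × 1.086433 = 102.5785
Value (long) = (F − K)·e^(−rT) = (102.5785 − 103.73) × 0.920443 = -1.0599
Short position value = −(long value) = ¥1.06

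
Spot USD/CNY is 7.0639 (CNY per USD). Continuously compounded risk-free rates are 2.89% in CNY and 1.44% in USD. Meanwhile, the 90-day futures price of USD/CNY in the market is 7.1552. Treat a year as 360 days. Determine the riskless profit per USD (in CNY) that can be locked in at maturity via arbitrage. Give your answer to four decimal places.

Fair futures: F* = S·e^(carry·T), with carry = (r_CNY − r_USD) = 0.0289 − 0.0144 = 0.0145
F* = 7.0639 · e^(0.0145 × 90/360) = 7.0639 · e^0.003625 = 7.0639 × 1.003632 = 7.0896
Market 7.1552 > fair 7.0896: forward overpriced → cash-and-carry (buy spot, short the forward).
At maturity, profit = |F_mkt − F*| = |7.1552 − 7.0896| = 0.0656 per USD (in CNY)

0.0656 per USD (in CNY)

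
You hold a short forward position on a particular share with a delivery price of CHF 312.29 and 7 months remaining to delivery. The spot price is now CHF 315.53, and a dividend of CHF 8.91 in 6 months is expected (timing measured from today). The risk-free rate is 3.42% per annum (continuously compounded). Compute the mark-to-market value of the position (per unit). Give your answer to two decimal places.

PV(remaining dividends) I = 8.91·e^(−0.0342·6/12) = 8.7589
Current forward F = (S − I)·e^(rT) = (315.53 − 8.7589)·e^(0.0342·7/12) = 306.7711 × 1.020150 = 312.9525
Value (long) = (F − K)·e^(−rT) = (312.9525 − 312.29) × 0.980248 = 0.6494
Short position value = −(long value) = -CHF 0.65

-CHF 0.65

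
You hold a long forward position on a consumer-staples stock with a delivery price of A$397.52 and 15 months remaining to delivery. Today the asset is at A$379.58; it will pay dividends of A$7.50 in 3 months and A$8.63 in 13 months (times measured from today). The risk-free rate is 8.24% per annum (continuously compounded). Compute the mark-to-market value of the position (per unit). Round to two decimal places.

PV(remaining dividends) I = 7.50·e^(−0.0824·3/12) + 8.63·e^(−0.0824·13/12) = 15.2401
Current forward F = (S − I)·e^(rT) = (379.58 − 15.2401)·e^(0.0824·15/12) = 364.3399 × 1.108491 = 403.8675
Value (long) = (F − K)·e^(−rT) = (403.8675 − 397.52) × 0.902127 = 5.7263
Value = A$5.73

A$5.73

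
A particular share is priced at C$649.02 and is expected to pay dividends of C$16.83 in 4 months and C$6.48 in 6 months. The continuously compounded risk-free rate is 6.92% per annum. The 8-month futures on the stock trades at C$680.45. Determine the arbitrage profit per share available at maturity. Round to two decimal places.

C$24.57 per share

PV(dividends) I = 16.83·e^(−0.0692·4/12) + 6.48·e^(−0.0692·6/12) = 22.7059
Fair futures F* = (S − I)·e^(rT) = (649.02 − 22.7059)·e^0.046133 = 626.3141 × 1.047214 = 655.8849
Market C$680.45 > fair 655.8849: forward overpriced → cash-and-carry (borrow at r, buy the stock and collect the dividends, short the forward).
Profit at T = |F_mkt − F*| = |680.45 − 655.8849| = C$24.57 per share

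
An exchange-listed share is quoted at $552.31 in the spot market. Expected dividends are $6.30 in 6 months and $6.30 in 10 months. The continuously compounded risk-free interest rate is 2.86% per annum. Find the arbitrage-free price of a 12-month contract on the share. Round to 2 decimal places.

$555.61

PV(dividends) I = 6.30·e^(−0.0286·6/12) + 6.30·e^(−0.0286·10/12)
I = 6.2106 + 6.1516 = 12.3622
F = (S − I)·e^(rT) = (552.31 − 12.3622) · e^(0.0286·12/12)
= 539.9478 · e^0.028600 = 539.9478 × 1.029013 = $555.61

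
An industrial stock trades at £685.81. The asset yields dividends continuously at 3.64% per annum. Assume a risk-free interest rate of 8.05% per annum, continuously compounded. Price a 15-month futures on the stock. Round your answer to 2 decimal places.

F = S·e^((r − q)T) = 685.81 · e^((0.0805 − 0.0364) × 15/12)
= 685.81 · e^0.055125 = 685.81 × 1.056673
F = £724.68

£724.68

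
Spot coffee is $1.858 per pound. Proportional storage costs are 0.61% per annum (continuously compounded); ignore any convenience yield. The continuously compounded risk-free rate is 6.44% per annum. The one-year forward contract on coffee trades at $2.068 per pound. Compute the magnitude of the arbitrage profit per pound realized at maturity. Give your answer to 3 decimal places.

$0.074 per pound

Fair forward: F* = S·e^(carry·T), with carry = (r + u) = 0.0644 + 0.0061 = 0.0705
F* = 1.858 · e^(0.0705 × 12/12) = 1.858 · e^0.070500 = 1.858 × 1.073045 = $1.9937
Market $2.068 > fair $1.9937: forward overpriced → cash-and-carry (buy spot, short the forward).
At maturity, profit = |F_mkt − F*| = |2.068 − 1.9937| = $0.074 per pound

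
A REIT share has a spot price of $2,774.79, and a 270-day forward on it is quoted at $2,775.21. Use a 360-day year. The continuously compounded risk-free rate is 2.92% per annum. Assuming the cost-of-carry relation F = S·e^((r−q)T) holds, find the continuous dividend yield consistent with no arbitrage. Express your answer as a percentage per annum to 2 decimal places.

2.90%

From F = S·e^((r−q)T): (r − q) = ln(F/S)/T
ln(2775.21/2774.79) = ln(1.000151) = 0.000151
(r − q) = 0.000151 / (270/360) = 0.000201
q = r − ln(F/S)/T = 0.0292 − 0.000201 = 0.028999
q = 2.90%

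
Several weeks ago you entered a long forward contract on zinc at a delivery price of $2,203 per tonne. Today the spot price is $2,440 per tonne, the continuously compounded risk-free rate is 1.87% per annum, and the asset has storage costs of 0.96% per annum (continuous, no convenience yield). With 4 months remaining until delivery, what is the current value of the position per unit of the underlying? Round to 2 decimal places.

$258.51 per tonne

Current fair forward for the remaining 4 months: F = S·e^((r + u)·T), (r + u) = 0.0187 + 0.0096 = 0.0283
F = 2440 · e^(0.0283 × 4/12) = 2440 × 1.00947797 = 2463.1262
Value of long forward = (F − K)·e^(−rT) = (2463.1262 − 2203) · e^(−0.0187·4/12)
= 260.1262 × 0.99378605 = 258.51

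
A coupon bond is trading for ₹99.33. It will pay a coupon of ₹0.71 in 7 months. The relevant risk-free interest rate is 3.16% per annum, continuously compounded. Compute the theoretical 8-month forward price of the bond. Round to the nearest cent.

PV(coupons) I = 0.71·e^(−0.0316·7/12)
I = 0.6970
F = (S − I)·e^(rT) = (99.33 − 0.6970) · e^(0.0316·8/12)
= 98.6330 · e^0.021067 = 98.6330 × 1.021290 = ₹100.73

₹100.73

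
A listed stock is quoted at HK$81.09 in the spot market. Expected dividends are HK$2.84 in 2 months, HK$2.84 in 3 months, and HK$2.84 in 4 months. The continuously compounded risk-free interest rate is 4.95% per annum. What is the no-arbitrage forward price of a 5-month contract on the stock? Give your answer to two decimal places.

HK$74.19

PV(dividends) I = 2.84·e^(−0.0495·2/12) + 2.84·e^(−0.0495·3/12) + 2.84·e^(−0.0495·4/12)
I = 2.8167 + 2.8051 + 2.7935 = 8.4153
F = (S − I)·e^(rT) = (81.09 − 8.4153) · e^(0.0495·5/12)
= 72.6747 · e^0.020625 = 72.6747 × 1.020839 = HK$74.19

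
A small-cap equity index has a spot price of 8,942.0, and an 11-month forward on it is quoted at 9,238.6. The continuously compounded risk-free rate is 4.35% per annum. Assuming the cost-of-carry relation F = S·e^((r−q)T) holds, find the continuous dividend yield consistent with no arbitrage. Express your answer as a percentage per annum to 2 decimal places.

0.79%

From F = S·e^((r−q)T): (r − q) = ln(F/S)/T
ln(9238.6/8942.0) = ln(1.033169) = 0.032631
(r − q) = 0.032631 / (11/12) = 0.035597
q = r − ln(F/S)/T = 0.0435 − 0.035597 = 0.007903
q = 0.79%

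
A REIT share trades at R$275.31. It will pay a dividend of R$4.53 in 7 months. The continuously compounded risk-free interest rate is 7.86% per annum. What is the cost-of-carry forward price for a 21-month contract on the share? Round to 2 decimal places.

R$310.94

PV(dividends) I = 4.53·e^(−0.0786·7/12)
I = 4.3270
F = (S − I)·e^(rT) = (275.31 − 4.3270) · e^(0.0786·21/12)
= 270.9830 · e^0.137550 = 270.9830 × 1.147459 = R$310.94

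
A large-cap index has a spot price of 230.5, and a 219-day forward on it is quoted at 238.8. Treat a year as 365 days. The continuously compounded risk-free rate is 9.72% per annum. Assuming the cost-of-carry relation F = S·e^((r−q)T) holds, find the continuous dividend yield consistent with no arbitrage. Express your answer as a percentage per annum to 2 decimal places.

From F = S·e^((r−q)T): (r − q) = ln(F/S)/T
ln(238.8/230.5) = ln(1.036009) = 0.035376
(r − q) = 0.035376 / (219/365) = 0.058960
q = r − ln(F/S)/T = 0.0972 − 0.058960 = 0.038240
q = 3.82%

3.82%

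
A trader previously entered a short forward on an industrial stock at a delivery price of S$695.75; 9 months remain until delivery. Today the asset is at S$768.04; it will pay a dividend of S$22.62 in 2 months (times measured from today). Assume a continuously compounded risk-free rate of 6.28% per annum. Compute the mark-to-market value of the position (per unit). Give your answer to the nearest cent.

-S$81.92

PV(remaining dividends) I = 22.62·e^(−0.0628·2/12) = 22.3845
Current forward F = (S − I)·e^(rT) = (768.04 − 22.3845)·e^(0.0628·9/12) = 745.6555 × 1.048227 = 781.6162
Value (long) = (F − K)·e^(−rT) = (781.6162 − 695.75) × 0.953992 = 81.9157
Short position value = −(long value) = -S$81.92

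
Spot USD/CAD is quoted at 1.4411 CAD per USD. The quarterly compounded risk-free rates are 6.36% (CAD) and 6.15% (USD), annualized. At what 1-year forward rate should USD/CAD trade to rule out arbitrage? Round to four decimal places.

By covered interest parity, F = S · (1+r_CAD/4)^(4T) / (1+r_USD/4)^(4T)
= 1.4411 × 1.065133 / 1.062933 = 1.4411 × 1.002070
F = 1.4441 CAD per USD

1.4441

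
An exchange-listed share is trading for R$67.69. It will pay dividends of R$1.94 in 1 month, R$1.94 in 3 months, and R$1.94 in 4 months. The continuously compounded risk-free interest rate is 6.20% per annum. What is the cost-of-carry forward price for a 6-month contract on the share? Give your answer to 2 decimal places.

R$63.90

PV(dividends) I = 1.94·e^(−0.0620·1/12) + 1.94·e^(−0.0620·3/12) + 1.94·e^(−0.0620·4/12)
I = 1.9300 + 1.9102 + 1.9003 = 5.7405
F = (S − I)·e^(rT) = (67.69 − 5.7405) · e^(0.0620·6/12)
= 61.9495 · e^0.031000 = 61.9495 × 1.031486 = R$63.90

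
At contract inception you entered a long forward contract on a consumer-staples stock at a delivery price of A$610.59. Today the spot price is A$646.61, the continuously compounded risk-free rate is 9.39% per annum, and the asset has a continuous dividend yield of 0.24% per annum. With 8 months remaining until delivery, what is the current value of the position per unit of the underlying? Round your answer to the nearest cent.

A$72.04

Current fair forward for the remaining 8 months: F = S·e^((r − q)·T), (r − q) = 0.0939 − 0.0024 = 0.0915
F = 646.61 · e^(0.0915 × 8/12) = 646.61 × 1.062899 = 687.2811
Value of long forward = (F − K)·e^(−rT) = (687.2811 − 610.59) · e^(−0.0939·8/12)
= 76.6911 × 0.939319 = 72.04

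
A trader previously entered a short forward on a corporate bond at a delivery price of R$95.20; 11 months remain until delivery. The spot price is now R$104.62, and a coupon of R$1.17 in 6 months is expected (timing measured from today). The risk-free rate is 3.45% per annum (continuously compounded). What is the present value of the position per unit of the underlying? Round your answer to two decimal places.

PV(remaining coupons) I = 1.17·e^(−0.0345·6/12) = 1.1500
Current forward F = (S − I)·e^(rT) = (104.62 − 1.1500)·e^(0.0345·11/12) = 103.4700 × 1.032130 = 106.7945
Value (long) = (F − K)·e^(−rT) = (106.7945 − 95.20) × 0.968870 = 11.2336
Short position value = −(long value) = -R$11.23

-R$11.23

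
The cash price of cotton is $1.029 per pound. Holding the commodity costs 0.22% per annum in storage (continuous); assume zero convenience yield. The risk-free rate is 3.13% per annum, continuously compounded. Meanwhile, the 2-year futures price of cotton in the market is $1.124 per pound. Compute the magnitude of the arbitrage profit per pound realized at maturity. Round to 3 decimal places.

Fair futures: F* = S·e^(carry·T), with carry = (r + u) = 0.0313 + 0.0022 = 0.0335
F* = 1.029 · e^(0.0335 × 2) = 1.029 · e^0.067000 = 1.029 × 1.069295 = $1.1003
Market $1.124 > fair $1.1003: forward overpriced → cash-and-carry (buy spot, short the forward).
At maturity, profit = |F_mkt − F*| = |1.124 − 1.1003| = $0.024 per pound

$0.024 per pound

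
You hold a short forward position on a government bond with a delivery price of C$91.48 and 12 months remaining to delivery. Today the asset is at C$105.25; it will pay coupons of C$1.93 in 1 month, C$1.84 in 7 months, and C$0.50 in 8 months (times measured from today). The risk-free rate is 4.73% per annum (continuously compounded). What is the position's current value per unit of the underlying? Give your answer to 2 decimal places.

-C$13.80

PV(remaining coupons) I = 1.93·e^(−0.0473·1/12) + 1.84·e^(−0.0473·7/12) + 0.50·e^(−0.0473·8/12) = 4.1968
Current forward F = (S − I)·e^(rT) = (105.25 − 4.1968)·e^(0.0473·12/12) = 101.0532 × 1.048436 = 105.9478
Value (long) = (F − K)·e^(−rT) = (105.9478 − 91.48) × 0.953801 = 13.7994
Short position value = −(long value) = -C$13.80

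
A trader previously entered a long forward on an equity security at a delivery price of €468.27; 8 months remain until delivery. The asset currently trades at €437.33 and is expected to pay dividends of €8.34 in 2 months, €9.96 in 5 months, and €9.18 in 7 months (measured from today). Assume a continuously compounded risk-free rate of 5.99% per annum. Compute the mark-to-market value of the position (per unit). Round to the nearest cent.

-€39.45

PV(remaining dividends) I = 8.34·e^(−0.0599·2/12) + 9.96·e^(−0.0599·5/12) + 9.18·e^(−0.0599·7/12) = 26.8364
Current forward F = (S − I)·e^(rT) = (437.33 − 26.8364)·e^(0.0599·8/12) = 410.4936 × 1.040741 = 427.2175
Value (long) = (F − K)·e^(−rT) = (427.2175 − 468.27) × 0.960853 = -39.4454
Value = -€39.45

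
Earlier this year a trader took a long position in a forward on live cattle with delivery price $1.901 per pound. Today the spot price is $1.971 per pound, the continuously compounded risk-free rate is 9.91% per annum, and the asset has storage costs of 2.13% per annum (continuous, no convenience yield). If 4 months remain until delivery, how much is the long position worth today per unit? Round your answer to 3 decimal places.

Current fair forward for the remaining 4 months: F = S·e^((r + u)·T), (r + u) = 0.0991 + 0.0213 = 0.1204
F = 1.971 · e^(0.1204 × 4/12) = 1.971 × 1.040950 = 2.0517
Value of long forward = (F − K)·e^(−rT) = (2.0517 − 1.901) · e^(−0.0991·4/12)
= 0.1507 × 0.967506 = 0.146

$0.146 per pound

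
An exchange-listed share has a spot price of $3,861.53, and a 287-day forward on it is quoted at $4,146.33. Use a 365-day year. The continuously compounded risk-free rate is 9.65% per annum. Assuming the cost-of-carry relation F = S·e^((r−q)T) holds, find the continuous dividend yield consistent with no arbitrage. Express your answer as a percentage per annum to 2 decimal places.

From F = S·e^((r−q)T): (r − q) = ln(F/S)/T
ln(4146.33/3861.53) = ln(1.073753) = 0.071160
(r − q) = 0.071160 / (287/365) = 0.090500
q = r − ln(F/S)/T = 0.0965 − 0.090500 = 0.006000
q = 0.60%

0.60%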